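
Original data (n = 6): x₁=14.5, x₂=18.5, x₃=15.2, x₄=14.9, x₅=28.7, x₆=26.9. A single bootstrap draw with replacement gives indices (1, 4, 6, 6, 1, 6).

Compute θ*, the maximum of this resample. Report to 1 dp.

θ* = 26.9

Resample values: 14.5, 14.9, 26.9, 26.9, 14.5, 26.9.
Maximum = 26.9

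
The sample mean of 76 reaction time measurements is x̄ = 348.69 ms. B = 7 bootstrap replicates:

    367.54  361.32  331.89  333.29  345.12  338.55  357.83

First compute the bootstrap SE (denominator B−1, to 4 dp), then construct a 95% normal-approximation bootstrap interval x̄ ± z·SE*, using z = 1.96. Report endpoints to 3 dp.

(320.635, 376.745)

Mean of replicates = 347.9343; sum of squared deviations = 1229.3458; SE* = √(1229.3458/6) = 14.3140
Margin = 1.96 × 14.3140 = 28.0554
Interval: 348.69 ± 28.0554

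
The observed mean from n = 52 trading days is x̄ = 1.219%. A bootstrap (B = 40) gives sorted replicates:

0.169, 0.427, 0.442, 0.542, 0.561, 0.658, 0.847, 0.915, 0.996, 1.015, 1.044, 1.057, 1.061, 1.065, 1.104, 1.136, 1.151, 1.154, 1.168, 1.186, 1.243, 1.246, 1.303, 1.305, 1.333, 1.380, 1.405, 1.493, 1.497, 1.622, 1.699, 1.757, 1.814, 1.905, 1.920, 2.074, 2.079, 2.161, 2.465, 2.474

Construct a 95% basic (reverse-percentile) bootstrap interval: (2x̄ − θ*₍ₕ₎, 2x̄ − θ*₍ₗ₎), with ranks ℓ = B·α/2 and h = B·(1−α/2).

Percentile endpoints at ranks 1 and 39: θ*₍1₎ = 0.169, θ*₍39₎ = 2.465.
Basic interval reflects these around x̄:
  lower = 2 × 1.219 − 2.465 = -0.027
  upper = 2 × 1.219 − 0.169 = 2.269

(-0.027, 2.269)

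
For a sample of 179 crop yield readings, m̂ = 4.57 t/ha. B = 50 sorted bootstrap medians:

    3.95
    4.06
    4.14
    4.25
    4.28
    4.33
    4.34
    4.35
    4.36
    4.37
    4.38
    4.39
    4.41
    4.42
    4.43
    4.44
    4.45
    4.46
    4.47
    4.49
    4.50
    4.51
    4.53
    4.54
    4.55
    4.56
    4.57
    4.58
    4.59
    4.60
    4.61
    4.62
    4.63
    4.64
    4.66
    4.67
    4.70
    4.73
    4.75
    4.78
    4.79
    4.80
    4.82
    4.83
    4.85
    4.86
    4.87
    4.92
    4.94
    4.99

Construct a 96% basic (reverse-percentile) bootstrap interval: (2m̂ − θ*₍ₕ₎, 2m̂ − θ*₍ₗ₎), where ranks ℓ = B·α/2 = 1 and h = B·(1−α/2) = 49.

Percentile endpoints at ranks 1 and 49: θ*₍1₎ = 3.95, θ*₍49₎ = 4.94.
Basic interval reflects these around m̂:
  lower = 2 × 4.57 − 4.94 = 4.20
  upper = 2 × 4.57 − 3.95 = 5.19

(4.20, 5.19)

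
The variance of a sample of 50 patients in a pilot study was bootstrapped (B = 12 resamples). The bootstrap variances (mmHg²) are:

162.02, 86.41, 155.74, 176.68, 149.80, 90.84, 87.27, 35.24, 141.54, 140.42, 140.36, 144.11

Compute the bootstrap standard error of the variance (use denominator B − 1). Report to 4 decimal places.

Bootstrap SE is the standard deviation of the 12 replicate variances.
Mean of replicates: (162.02 + 86.41 + 155.74 + 176.68 + 149.80 + 90.84 + 87.27 + 35.24 + 141.54 + 140.42 + 140.36 + 144.11) / 12 = 1510.43000 / 12 = 125.86917
Sum of squared deviations: (+36.15083)² + (−39.45917)² + (+29.87083)² + (+50.81083)² + (+23.93083)² + (−35.02917)² + (−38.59917)² + (−90.62917)² + (+15.67083)² + (+14.55083)² + (+14.49083)² + (+18.24083)² = 18841.19889
Variance = 18841.19889 / 11 = 1712.83626
SE* = √1712.83626

SE* = 41.3864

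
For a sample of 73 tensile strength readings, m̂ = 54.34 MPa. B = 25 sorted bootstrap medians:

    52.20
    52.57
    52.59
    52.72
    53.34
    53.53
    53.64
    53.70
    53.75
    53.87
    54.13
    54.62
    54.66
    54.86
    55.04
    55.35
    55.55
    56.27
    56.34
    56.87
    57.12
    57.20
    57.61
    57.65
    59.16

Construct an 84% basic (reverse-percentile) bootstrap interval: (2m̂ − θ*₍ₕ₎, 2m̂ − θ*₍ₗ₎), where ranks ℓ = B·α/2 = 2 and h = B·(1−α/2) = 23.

Percentile endpoints at ranks 2 and 23: θ*₍2₎ = 52.57, θ*₍23₎ = 57.61.
Basic interval reflects these around m̂:
  lower = 2 × 54.34 − 57.61 = 51.07
  upper = 2 × 54.34 − 52.57 = 56.11

(51.07, 56.11)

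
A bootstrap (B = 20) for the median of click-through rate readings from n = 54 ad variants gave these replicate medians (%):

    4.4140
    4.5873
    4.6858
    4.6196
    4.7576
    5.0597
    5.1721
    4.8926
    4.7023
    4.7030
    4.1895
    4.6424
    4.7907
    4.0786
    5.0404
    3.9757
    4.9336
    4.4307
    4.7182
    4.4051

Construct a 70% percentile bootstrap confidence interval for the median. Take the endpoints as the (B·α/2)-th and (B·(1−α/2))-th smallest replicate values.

Sorted replicates: 3.9757, 4.0786, 4.1895, 4.4051, 4.4140, 4.4307, 4.5873, 4.6196, 4.6424, 4.6858, 4.7023, 4.7030, 4.7182, 4.7576, 4.7907, 4.8926, 4.9336, 5.0404, 5.0597, 5.1721
α = 0.30; lower rank = 20 × 0.150 = 3; upper rank = 20 × 0.850 = 17.
The 3rd smallest replicate is 4.1895; the 17th is 4.9336.

(4.1895, 4.9336)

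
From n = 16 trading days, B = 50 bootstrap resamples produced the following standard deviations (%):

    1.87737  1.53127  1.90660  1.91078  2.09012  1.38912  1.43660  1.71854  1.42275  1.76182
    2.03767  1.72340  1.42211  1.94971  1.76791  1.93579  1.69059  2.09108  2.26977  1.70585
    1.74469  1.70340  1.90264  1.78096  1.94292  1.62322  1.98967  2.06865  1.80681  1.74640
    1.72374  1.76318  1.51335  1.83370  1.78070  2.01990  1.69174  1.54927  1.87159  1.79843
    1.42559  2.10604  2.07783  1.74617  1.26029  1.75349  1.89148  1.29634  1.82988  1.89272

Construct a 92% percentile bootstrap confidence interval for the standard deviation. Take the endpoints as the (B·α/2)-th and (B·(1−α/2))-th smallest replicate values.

(1.29634, 2.09108)

Sorted replicates: 1.26029, 1.29634, 1.38912, 1.42211, 1.42275, 1.42559, 1.43660, 1.51335, 1.53127, 1.54927, 1.62322, 1.69059, 1.69174, 1.70340, 1.70585, 1.71854, 1.72340, 1.72374, 1.74469, 1.74617, 1.74640, 1.75349, 1.76182, 1.76318, 1.76791, 1.78070, 1.78096, 1.79843, 1.80681, 1.82988, 1.83370, 1.87159, 1.87737, 1.89148, 1.89272, 1.90264, 1.90660, 1.91078, 1.93579, 1.94292, 1.94971, 1.98967, 2.01990, 2.03767, 2.06865, 2.07783, 2.09012, 2.09108, 2.10604, 2.26977
α = 0.08; lower rank = 50 × 0.040 = 2; upper rank = 50 × 0.960 = 48.
The 2nd smallest replicate is 1.29634; the 48th is 2.09108.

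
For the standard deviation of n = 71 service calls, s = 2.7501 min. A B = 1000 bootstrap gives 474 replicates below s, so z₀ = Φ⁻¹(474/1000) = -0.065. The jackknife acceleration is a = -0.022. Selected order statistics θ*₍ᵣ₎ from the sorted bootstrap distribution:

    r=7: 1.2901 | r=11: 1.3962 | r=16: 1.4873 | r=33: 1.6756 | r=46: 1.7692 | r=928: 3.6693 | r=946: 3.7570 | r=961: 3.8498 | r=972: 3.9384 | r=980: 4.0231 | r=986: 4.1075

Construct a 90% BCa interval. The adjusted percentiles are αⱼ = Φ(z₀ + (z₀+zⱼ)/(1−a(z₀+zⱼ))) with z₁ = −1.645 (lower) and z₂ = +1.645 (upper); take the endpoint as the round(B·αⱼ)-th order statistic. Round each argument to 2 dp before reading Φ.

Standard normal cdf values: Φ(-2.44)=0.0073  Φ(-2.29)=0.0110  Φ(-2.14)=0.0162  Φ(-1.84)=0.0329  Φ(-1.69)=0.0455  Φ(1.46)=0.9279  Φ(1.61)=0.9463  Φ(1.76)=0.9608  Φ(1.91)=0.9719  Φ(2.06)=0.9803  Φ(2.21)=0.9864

Lower: z₀ + z₁ = -0.065 + (-1.645) = -1.710; 1 − a(z₀+z₁) = 1 − (-0.022)(-1.710) = 0.9624; argument = -0.065 + (-1.710)/0.9624 = -1.8418 → -1.84.
α₁ = Φ(-1.84) = 0.0329; rank = round(1000 × 0.0329) = 33; θ*₍33₎ = 1.6756.
Upper: z₀ + z₂ = 1.580; 1 − a(z₀+z₂) = 1.0348; argument = 1.4619 → 1.46; α₂ = 0.9279; rank = 928; θ*₍928₎ = 3.6693.

(1.6756, 3.6693)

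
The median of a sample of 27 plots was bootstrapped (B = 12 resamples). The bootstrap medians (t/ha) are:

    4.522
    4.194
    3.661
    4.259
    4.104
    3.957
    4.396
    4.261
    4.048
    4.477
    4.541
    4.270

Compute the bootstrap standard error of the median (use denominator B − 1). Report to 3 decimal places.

Bootstrap SE is the standard deviation of the 12 replicate medians.
Mean of replicates: (4.522 + 4.194 + 3.661 + 4.259 + 4.104 + 3.957 + 4.396 + 4.261 + 4.048 + 4.477 + 4.541 + 4.270) / 12 = 50.6900 / 12 = 4.2242
Sum of squared deviations: (+0.2978)² + (−0.0302)² + (−0.5632)² + (+0.0348)² + (−0.1202)² + (−0.2672)² + (+0.1718)² + (+0.0368)² + (−0.1762)² + (+0.2528)² + (+0.3168)² + (+0.0458)² = 0.7221
Variance = 0.7221 / 11 = 0.0656
SE* = √0.0656

SE* = 0.256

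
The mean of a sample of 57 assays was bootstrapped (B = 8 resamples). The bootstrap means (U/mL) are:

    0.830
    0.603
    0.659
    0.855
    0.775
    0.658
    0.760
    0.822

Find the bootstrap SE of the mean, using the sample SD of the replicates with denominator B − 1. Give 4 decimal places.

Bootstrap SE is the standard deviation of the 8 replicate means.
Mean of replicates: (0.830 + 0.603 + 0.659 + 0.855 + 0.775 + 0.658 + 0.760 + 0.822) / 8 = 5.962000 / 8 = 0.745250
Sum of squared deviations: (+0.084750)² + (−0.142250)² + (−0.086250)² + (+0.109750)² + (+0.029750)² + (−0.087250)² + (+0.014750)² + (+0.076750)² = 0.061507
Variance = 0.061507 / 7 = 0.008787
SE* = √0.008787

SE* = 0.0937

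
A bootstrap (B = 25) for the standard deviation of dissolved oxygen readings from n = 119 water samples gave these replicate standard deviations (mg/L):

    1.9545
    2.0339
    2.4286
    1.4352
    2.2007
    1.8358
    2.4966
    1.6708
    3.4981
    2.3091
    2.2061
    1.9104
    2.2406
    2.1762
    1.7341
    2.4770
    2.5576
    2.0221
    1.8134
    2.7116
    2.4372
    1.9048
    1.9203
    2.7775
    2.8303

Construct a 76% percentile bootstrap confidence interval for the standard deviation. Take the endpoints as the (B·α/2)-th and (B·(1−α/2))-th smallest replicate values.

Sorted replicates: 1.4352, 1.6708, 1.7341, 1.8134, 1.8358, 1.9048, 1.9104, 1.9203, 1.9545, 2.0221, 2.0339, 2.1762, 2.2007, 2.2061, 2.2406, 2.3091, 2.4286, 2.4372, 2.4770, 2.4966, 2.5576, 2.7116, 2.7775, 2.8303, 3.4981
α = 0.24; lower rank = 25 × 0.120 = 3; upper rank = 25 × 0.880 = 22.
The 3rd smallest replicate is 1.7341; the 22nd is 2.7116.

(1.7341, 2.7116)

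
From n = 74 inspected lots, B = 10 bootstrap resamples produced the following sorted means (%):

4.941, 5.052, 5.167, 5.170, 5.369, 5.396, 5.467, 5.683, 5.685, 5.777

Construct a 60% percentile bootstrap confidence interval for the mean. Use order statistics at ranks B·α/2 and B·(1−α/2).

α = 0.40; lower rank = 10 × 0.200 = 2; upper rank = 10 × 0.800 = 8.
The 2nd smallest replicate is 5.052; the 8th is 5.683.

(5.052, 5.683)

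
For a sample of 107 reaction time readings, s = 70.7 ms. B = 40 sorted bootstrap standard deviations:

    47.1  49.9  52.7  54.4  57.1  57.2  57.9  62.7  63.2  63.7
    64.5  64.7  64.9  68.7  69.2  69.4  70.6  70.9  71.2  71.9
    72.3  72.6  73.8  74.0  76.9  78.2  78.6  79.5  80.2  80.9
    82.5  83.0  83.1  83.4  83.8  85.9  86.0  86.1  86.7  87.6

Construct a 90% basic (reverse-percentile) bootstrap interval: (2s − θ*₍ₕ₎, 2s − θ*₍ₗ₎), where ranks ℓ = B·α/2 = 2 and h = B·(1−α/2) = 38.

Percentile endpoints at ranks 2 and 38: θ*₍2₎ = 49.9, θ*₍38₎ = 86.1.
Basic interval reflects these around s:
  lower = 2 × 70.7 − 86.1 = 55.3
  upper = 2 × 70.7 − 49.9 = 91.5

(55.3, 91.5)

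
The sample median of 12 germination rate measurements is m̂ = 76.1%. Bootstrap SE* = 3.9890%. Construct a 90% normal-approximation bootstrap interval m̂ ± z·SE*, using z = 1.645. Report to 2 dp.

(69.54, 82.66)

Margin = 1.645 × 3.9890 = 6.562
Interval: 76.1 ± 6.562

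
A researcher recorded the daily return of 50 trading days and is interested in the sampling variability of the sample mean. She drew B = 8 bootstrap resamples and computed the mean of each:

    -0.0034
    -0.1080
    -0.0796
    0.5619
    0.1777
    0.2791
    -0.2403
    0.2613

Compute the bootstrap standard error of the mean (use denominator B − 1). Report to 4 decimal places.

Bootstrap SE is the standard deviation of the 8 replicate means.
Mean of replicates: ((-0.0034) + (-0.1080) + (-0.0796) + 0.5619 + 0.1777 + 0.2791 + (-0.2403) + 0.2613) / 8 = 0.84870 / 8 = 0.10609
Sum of squared deviations: (−0.10949)² + (−0.21409)² + (−0.18569)² + (+0.45581)² + (+0.07161)² + (+0.17301)² + (−0.34639)² + (+0.15521)² = 0.47920
Variance = 0.47920 / 7 = 0.06846
SE* = √0.06846

SE* = 0.2616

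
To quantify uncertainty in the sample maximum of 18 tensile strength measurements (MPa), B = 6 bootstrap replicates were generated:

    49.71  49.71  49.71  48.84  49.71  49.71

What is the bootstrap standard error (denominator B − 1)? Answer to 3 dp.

Bootstrap SE is the standard deviation of the 6 replicate maximums.
Mean of replicates: (49.71 + 49.71 + 49.71 + 48.84 + 49.71 + 49.71) / 6 = 297.3900 / 6 = 49.5650
Sum of squared deviations: (+0.1450)² + (+0.1450)² + (+0.1450)² + (−0.7250)² + (+0.1450)² + (+0.1450)² = 0.6307
Variance = 0.6307 / 5 = 0.1261
SE* = √0.1261

SE* = 0.355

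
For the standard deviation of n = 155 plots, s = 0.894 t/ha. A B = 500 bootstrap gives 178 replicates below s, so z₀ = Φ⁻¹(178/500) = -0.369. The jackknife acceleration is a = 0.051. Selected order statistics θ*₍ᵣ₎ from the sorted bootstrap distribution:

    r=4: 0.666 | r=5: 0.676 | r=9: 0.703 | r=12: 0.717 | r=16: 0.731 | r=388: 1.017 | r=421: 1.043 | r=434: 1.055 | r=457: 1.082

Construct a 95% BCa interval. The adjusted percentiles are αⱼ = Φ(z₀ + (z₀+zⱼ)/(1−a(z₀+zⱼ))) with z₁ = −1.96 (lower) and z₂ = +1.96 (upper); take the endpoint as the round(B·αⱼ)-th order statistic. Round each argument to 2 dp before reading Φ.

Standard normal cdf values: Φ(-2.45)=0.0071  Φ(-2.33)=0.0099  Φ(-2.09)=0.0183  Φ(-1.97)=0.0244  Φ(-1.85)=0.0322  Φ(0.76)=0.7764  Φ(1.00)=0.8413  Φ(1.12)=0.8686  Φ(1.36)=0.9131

Lower: z₀ + z₁ = -0.369 + (-1.960) = -2.329; 1 − a(z₀+z₁) = 1 − (0.051)(-2.329) = 1.1188; argument = -0.369 + (-2.329)/1.1188 = -2.4507 → -2.45.
α₁ = Φ(-2.45) = 0.0071; rank = round(500 × 0.0071) = 4; θ*₍4₎ = 0.666.
Upper: z₀ + z₂ = 1.591; 1 − a(z₀+z₂) = 0.9189; argument = 1.3625 → 1.36; α₂ = 0.9131; rank = 457; θ*₍457₎ = 1.082.

(0.666, 1.082)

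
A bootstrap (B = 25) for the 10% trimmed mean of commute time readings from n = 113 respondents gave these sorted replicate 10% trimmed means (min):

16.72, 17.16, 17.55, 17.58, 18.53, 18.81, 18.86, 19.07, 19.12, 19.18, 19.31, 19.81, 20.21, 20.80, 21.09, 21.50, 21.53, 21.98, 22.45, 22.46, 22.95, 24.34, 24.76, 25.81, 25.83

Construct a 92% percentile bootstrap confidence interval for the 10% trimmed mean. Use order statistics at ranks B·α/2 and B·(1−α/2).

(16.72, 25.81)

α = 0.08; lower rank = 25 × 0.040 = 1; upper rank = 25 × 0.960 = 24.
The 1st smallest replicate is 16.72; the 24th is 25.81.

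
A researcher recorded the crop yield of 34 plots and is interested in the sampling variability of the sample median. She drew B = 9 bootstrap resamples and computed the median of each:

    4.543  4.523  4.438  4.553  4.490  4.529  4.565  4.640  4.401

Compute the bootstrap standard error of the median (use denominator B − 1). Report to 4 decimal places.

SE* = 0.0706

Bootstrap SE is the standard deviation of the 9 replicate medians.
Mean of replicates: (4.543 + 4.523 + 4.438 + 4.553 + 4.490 + 4.529 + 4.565 + 4.640 + 4.401) / 9 = 40.68200 / 9 = 4.52022
Sum of squared deviations: (+0.02278)² + (+0.00278)² + (−0.08222)² + (+0.03278)² + (−0.03022)² + (+0.00878)² + (+0.04478)² + (+0.11978)² + (−0.11922)² = 0.03992
Variance = 0.03992 / 8 = 0.00499
SE* = √0.00499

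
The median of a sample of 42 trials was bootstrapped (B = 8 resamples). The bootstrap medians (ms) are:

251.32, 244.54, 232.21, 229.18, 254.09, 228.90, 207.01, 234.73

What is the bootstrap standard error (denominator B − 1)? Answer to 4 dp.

SE* = 15.0412

Bootstrap SE is the standard deviation of the 8 replicate medians.
Mean of replicates: (251.32 + 244.54 + 232.21 + 229.18 + 254.09 + 228.90 + 207.01 + 234.73) / 8 = 1881.98000 / 8 = 235.24750
Sum of squared deviations: (+16.07250)² + (+9.29250)² + (−3.03750)² + (−6.06750)² + (+18.84250)² + (−6.34750)² + (−28.23750)² + (−0.51750)² = 1583.67155
Variance = 1583.67155 / 7 = 226.23879
SE* = √226.23879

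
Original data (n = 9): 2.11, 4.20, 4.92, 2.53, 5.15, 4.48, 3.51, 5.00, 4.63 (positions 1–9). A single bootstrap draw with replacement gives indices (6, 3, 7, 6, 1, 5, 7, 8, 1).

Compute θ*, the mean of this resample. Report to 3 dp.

θ* = 3.919

Resample values: 4.48, 4.92, 3.51, 4.48, 2.11, 5.15, 3.51, 5.00, 2.11.
Mean = (4.48 + 4.92 + 3.51 + 4.48 + 2.11 + 5.15 + 3.51 + 5.00 + 2.11) / 9 = 35.270 / 9 = 3.919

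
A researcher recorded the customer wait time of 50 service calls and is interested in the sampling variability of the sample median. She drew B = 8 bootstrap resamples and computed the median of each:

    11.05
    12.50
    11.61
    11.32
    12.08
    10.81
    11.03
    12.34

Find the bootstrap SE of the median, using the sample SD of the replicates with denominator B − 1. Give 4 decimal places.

SE* = 0.6456

Bootstrap SE is the standard deviation of the 8 replicate medians.
Mean of replicates: (11.05 + 12.50 + 11.61 + 11.32 + 12.08 + 10.81 + 11.03 + 12.34) / 8 = 92.74000 / 8 = 11.59250
Sum of squared deviations: (−0.54250)² + (+0.90750)² + (+0.01750)² + (−0.27250)² + (+0.48750)² + (−0.78250)² + (−0.56250)² + (+0.74750)² = 2.91755
Variance = 2.91755 / 7 = 0.41679
SE* = √0.41679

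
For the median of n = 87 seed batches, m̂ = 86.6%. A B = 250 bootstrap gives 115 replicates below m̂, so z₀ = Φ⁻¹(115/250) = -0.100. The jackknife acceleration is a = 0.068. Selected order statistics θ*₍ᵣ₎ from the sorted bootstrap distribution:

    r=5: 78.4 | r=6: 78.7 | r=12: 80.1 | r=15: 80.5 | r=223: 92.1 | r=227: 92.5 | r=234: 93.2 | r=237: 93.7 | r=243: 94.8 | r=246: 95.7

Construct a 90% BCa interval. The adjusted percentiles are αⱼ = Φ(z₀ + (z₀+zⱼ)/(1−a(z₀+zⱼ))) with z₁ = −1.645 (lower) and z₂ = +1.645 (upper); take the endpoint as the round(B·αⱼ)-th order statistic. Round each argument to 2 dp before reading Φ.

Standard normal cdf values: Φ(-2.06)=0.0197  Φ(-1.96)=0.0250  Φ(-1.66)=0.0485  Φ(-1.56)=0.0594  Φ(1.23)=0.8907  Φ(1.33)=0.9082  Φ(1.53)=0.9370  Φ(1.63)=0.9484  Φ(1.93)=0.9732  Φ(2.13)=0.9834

Lower: z₀ + z₁ = -0.100 + (-1.645) = -1.745; 1 − a(z₀+z₁) = 1 − (0.068)(-1.745) = 1.1187; argument = -0.100 + (-1.745)/1.1187 = -1.6599 → -1.66.
α₁ = Φ(-1.66) = 0.0485; rank = round(250 × 0.0485) = 12; θ*₍12₎ = 80.1.
Upper: z₀ + z₂ = 1.545; 1 − a(z₀+z₂) = 0.8949; argument = 1.6264 → 1.63; α₂ = 0.9484; rank = 237; θ*₍237₎ = 93.7.

(80.1, 93.7)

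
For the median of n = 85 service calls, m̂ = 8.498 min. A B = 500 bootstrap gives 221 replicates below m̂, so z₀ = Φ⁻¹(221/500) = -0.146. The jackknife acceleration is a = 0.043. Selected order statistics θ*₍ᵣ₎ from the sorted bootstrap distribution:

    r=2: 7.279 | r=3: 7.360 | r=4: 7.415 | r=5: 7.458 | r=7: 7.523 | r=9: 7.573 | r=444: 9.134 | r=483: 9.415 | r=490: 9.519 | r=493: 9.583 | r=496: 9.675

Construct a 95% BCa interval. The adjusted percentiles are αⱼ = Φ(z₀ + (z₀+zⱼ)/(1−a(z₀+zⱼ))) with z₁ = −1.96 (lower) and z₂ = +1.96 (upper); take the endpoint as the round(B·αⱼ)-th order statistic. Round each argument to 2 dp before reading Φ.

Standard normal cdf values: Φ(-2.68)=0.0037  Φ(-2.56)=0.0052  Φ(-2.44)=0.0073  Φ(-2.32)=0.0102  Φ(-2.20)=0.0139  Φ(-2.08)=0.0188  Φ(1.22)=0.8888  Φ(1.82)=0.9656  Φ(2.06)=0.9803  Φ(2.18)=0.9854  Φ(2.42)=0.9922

(7.573, 9.415)

Lower: z₀ + z₁ = -0.146 + (-1.960) = -2.106; 1 − a(z₀+z₁) = 1 − (0.043)(-2.106) = 1.0906; argument = -0.146 + (-2.106)/1.0906 = -2.0771 → -2.08.
α₁ = Φ(-2.08) = 0.0188; rank = round(500 × 0.0188) = 9; θ*₍9₎ = 7.573.
Upper: z₀ + z₂ = 1.814; 1 − a(z₀+z₂) = 0.9220; argument = 1.8215 → 1.82; α₂ = 0.9656; rank = 483; θ*₍483₎ = 9.415.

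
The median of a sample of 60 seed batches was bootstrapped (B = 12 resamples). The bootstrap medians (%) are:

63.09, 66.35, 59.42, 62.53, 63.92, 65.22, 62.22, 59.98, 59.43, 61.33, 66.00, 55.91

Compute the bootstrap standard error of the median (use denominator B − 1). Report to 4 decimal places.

Bootstrap SE is the standard deviation of the 12 replicate medians.
Mean of replicates: (63.09 + 66.35 + 59.42 + 62.53 + 63.92 + 65.22 + 62.22 + 59.98 + 59.43 + 61.33 + 66.00 + 55.91) / 12 = 745.40000 / 12 = 62.11667
Sum of squared deviations: (+0.97333)² + (+4.23333)² + (−2.69667)² + (+0.41333)² + (+1.80333)² + (+3.10333)² + (+0.10333)² + (−2.13667)² + (−2.68667)² + (−0.78667)² + (+3.88333)² + (−6.20667)² = 105.21007
Variance = 105.21007 / 11 = 9.56455
SE* = √9.56455

SE* = 3.0927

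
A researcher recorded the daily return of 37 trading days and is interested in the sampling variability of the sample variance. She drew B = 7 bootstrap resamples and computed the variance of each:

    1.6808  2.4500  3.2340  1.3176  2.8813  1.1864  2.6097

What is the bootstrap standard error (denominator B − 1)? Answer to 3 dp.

SE* = 0.800

Bootstrap SE is the standard deviation of the 7 replicate variances.
Mean of replicates: (1.6808 + 2.4500 + 3.2340 + 1.3176 + 2.8813 + 1.1864 + 2.6097) / 7 = 15.35980 / 7 = 2.19426
Sum of squared deviations: (−0.51346)² + (+0.25574)² + (+1.03974)² + (−0.87666)² + (+0.68704)² + (−1.00786)² + (+0.41544)² = 3.83903
Variance = 3.83903 / 6 = 0.63984
SE* = √0.63984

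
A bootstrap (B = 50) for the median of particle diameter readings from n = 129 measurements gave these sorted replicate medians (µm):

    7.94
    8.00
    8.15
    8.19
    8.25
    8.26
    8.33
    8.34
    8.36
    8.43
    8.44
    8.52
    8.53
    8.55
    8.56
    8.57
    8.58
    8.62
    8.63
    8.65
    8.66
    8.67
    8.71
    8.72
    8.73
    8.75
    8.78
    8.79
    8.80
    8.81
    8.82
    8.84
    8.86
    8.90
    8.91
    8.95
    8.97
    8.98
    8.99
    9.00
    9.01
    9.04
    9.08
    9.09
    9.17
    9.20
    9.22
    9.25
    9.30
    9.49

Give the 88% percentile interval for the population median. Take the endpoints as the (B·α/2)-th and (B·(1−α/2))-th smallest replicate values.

α = 0.12; lower rank = 50 × 0.060 = 3; upper rank = 50 × 0.940 = 47.
The 3rd smallest replicate is 8.15; the 47th is 9.22.

(8.15, 9.22)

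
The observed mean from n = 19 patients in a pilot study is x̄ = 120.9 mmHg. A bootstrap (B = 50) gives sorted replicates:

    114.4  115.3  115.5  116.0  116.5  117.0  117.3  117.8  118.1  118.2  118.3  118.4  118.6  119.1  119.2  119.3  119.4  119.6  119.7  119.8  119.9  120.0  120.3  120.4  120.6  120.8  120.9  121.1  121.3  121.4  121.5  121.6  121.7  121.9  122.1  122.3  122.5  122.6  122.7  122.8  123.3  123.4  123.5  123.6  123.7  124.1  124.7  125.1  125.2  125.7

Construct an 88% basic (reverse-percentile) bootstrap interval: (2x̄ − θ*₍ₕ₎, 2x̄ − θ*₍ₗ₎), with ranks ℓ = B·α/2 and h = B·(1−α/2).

(117.1, 126.3)

Percentile endpoints at ranks 3 and 47: θ*₍3₎ = 115.5, θ*₍47₎ = 124.7.
Basic interval reflects these around x̄:
  lower = 2 × 120.9 − 124.7 = 117.1
  upper = 2 × 120.9 − 115.5 = 126.3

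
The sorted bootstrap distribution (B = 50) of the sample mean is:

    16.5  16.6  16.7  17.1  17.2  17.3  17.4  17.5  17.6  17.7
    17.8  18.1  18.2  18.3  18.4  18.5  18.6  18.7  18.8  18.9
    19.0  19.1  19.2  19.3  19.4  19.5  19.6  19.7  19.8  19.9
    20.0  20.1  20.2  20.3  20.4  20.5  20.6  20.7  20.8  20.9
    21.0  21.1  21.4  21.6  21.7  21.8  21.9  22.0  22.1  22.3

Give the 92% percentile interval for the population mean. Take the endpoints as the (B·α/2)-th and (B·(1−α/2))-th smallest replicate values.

α = 0.08; lower rank = 50 × 0.040 = 2; upper rank = 50 × 0.960 = 48.
The 2nd smallest replicate is 16.6; the 48th is 22.0.

(16.6, 22.0)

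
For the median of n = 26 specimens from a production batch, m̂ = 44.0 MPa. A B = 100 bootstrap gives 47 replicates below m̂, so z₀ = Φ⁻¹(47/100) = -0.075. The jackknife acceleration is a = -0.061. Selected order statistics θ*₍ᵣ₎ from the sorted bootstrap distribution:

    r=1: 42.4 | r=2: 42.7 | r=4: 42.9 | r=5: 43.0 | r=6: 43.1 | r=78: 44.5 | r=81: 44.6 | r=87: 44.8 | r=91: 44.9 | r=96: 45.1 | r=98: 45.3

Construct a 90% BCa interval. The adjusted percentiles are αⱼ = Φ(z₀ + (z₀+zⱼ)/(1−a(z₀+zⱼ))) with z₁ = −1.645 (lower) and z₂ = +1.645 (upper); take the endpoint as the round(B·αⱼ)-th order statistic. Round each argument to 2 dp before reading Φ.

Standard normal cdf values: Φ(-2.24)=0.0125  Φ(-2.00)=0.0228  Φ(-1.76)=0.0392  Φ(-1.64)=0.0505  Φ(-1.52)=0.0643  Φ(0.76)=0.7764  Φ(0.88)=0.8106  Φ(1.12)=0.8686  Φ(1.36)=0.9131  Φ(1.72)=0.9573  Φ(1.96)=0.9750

(42.7, 44.9)

Lower: z₀ + z₁ = -0.075 + (-1.645) = -1.720; 1 − a(z₀+z₁) = 1 − (-0.061)(-1.720) = 0.8951; argument = -0.075 + (-1.720)/0.8951 = -1.9966 → -2.00.
α₁ = Φ(-2.00) = 0.0228; rank = round(100 × 0.0228) = 2; θ*₍2₎ = 42.7.
Upper: z₀ + z₂ = 1.570; 1 − a(z₀+z₂) = 1.0958; argument = 1.3578 → 1.36; α₂ = 0.9131; rank = 91; θ*₍91₎ = 44.9.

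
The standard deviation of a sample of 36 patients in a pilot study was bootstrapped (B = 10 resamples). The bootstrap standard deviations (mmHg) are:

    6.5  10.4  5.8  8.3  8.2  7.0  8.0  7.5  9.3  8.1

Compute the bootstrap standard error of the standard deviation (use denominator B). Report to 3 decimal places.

SE* = 1.259

Bootstrap SE is the standard deviation of the 10 replicate standard deviations.
Mean of replicates: (6.5 + 10.4 + 5.8 + 8.3 + 8.2 + 7.0 + 8.0 + 7.5 + 9.3 + 8.1) / 10 = 79.1000 / 10 = 7.9100
Sum of squared deviations: (−1.4100)² + (+2.4900)² + (−2.1100)² + (+0.3900)² + (+0.2900)² + (−0.9100)² + (+0.0900)² + (−0.4100)² + (+1.3900)² + (+0.1900)² = 15.8490
Variance = 15.8490 / 10 = 1.5849
SE* = √1.5849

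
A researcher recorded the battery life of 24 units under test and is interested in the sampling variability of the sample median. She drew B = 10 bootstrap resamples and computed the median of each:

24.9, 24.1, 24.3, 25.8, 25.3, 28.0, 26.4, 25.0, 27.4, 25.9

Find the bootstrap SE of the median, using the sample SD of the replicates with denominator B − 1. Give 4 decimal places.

SE* = 1.2706

Bootstrap SE is the standard deviation of the 10 replicate medians.
Mean of replicates: (24.9 + 24.1 + 24.3 + 25.8 + 25.3 + 28.0 + 26.4 + 25.0 + 27.4 + 25.9) / 10 = 257.10000 / 10 = 25.71000
Sum of squared deviations: (−0.81000)² + (−1.61000)² + (−1.41000)² + (+0.09000)² + (−0.41000)² + (+2.29000)² + (+0.69000)² + (−0.71000)² + (+1.69000)² + (+0.19000)² = 14.52900
Variance = 14.52900 / 9 = 1.61433
SE* = √1.61433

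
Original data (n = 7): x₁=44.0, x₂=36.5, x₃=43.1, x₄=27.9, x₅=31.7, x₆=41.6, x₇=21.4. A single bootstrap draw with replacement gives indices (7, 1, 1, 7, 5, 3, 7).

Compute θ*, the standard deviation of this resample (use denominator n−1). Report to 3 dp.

θ* = 11.159

Resample values: 21.4, 44.0, 44.0, 21.4, 31.7, 43.1, 21.4.
Mean = 32.4286; sum of squared deviations = 747.0943
s² = 747.0943 / 6 = 124.5157
s = √124.5157 = 11.159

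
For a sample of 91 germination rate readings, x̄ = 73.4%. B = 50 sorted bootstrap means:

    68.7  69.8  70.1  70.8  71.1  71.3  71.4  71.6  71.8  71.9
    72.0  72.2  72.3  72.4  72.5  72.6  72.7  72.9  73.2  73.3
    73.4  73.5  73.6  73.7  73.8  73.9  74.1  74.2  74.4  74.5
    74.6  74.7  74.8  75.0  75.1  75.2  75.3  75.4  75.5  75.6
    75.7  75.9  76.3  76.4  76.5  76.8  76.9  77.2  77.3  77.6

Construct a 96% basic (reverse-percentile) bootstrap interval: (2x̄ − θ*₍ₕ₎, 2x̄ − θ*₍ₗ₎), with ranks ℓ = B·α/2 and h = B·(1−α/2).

Percentile endpoints at ranks 1 and 49: θ*₍1₎ = 68.7, θ*₍49₎ = 77.3.
Basic interval reflects these around x̄:
  lower = 2 × 73.4 − 77.3 = 69.5
  upper = 2 × 73.4 − 68.7 = 78.1

(69.5, 78.1)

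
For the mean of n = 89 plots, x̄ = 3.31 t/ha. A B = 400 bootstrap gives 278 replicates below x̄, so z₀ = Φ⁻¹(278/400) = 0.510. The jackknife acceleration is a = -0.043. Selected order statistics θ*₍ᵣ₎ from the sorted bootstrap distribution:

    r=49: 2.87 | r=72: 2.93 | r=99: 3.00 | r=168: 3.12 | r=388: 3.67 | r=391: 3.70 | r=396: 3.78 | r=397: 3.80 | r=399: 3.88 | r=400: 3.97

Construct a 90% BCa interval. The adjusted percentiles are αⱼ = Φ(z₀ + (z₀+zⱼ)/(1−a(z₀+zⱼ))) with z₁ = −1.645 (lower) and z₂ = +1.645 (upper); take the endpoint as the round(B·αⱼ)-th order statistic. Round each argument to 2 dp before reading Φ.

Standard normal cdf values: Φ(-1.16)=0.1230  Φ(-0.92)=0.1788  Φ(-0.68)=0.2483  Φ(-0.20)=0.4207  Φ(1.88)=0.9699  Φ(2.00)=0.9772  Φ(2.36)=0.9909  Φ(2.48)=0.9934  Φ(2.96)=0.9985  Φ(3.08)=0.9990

Lower: z₀ + z₁ = 0.510 + (-1.645) = -1.135; 1 − a(z₀+z₁) = 1 − (-0.043)(-1.135) = 0.9512; argument = 0.510 + (-1.135)/0.9512 = -0.6832 → -0.68.
α₁ = Φ(-0.68) = 0.2483; rank = round(400 × 0.2483) = 99; θ*₍99₎ = 3.00.
Upper: z₀ + z₂ = 2.155; 1 − a(z₀+z₂) = 1.0927; argument = 2.4822 → 2.48; α₂ = 0.9934; rank = 397; θ*₍397₎ = 3.80.

(3.00, 3.80)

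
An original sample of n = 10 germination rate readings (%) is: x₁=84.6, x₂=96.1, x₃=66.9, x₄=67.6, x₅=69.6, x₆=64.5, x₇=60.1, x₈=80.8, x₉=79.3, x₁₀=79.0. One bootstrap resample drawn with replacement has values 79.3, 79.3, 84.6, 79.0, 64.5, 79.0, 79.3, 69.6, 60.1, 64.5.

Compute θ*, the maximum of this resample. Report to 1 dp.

Maximum = 84.6

θ* = 84.6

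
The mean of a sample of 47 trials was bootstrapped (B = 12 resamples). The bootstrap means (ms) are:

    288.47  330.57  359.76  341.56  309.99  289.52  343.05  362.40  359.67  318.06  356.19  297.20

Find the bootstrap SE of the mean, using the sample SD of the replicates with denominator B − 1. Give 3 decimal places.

SE* = 28.263

Bootstrap SE is the standard deviation of the 12 replicate means.
Mean of replicates: (288.47 + 330.57 + 359.76 + 341.56 + 309.99 + 289.52 + 343.05 + 362.40 + 359.67 + 318.06 + 356.19 + 297.20) / 12 = 3956.4400 / 12 = 329.7033
Sum of squared deviations: (−41.2333)² + (+0.8667)² + (+30.0567)² + (+11.8567)² + (−19.7133)² + (−40.1833)² + (+13.3467)² + (+32.6967)² + (+29.9667)² + (−11.6433)² + (+26.4867)² + (−32.5033)² = 8787.0225
Variance = 8787.0225 / 11 = 798.8202
SE* = √798.8202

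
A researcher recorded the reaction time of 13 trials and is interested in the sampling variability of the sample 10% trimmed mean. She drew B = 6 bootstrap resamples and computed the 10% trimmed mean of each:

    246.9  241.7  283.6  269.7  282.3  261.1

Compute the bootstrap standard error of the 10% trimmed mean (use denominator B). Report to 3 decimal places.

Bootstrap SE is the standard deviation of the 6 replicate 10% trimmed means.
Mean of replicates: (246.9 + 241.7 + 283.6 + 269.7 + 282.3 + 261.1) / 6 = 1585.3000 / 6 = 264.2167
Sum of squared deviations: (−17.3167)² + (−22.5167)² + (+19.3833)² + (+5.4833)² + (+18.0833)² + (−3.1167)² = 1549.3683
Variance = 1549.3683 / 6 = 258.2281
SE* = √258.2281

SE* = 16.069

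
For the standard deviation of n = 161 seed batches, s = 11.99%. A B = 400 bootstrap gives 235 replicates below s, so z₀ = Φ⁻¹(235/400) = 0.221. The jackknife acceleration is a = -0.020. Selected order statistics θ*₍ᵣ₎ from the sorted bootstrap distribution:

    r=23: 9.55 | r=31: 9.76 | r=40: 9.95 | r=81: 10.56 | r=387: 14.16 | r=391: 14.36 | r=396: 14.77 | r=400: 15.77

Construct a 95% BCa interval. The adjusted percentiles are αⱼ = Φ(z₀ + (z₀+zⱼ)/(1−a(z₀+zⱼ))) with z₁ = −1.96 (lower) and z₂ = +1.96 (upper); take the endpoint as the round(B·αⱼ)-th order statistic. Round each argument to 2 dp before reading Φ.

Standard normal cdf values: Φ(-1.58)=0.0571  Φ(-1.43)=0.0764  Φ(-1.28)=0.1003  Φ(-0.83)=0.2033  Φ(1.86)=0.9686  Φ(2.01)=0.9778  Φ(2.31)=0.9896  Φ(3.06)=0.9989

(9.55, 14.77)

Lower: z₀ + z₁ = 0.221 + (-1.960) = -1.739; 1 − a(z₀+z₁) = 1 − (-0.020)(-1.739) = 0.9652; argument = 0.221 + (-1.739)/0.9652 = -1.5807 → -1.58.
α₁ = Φ(-1.58) = 0.0571; rank = round(400 × 0.0571) = 23; θ*₍23₎ = 9.55.
Upper: z₀ + z₂ = 2.181; 1 − a(z₀+z₂) = 1.0436; argument = 2.3108 → 2.31; α₂ = 0.9896; rank = 396; θ*₍396₎ = 14.77.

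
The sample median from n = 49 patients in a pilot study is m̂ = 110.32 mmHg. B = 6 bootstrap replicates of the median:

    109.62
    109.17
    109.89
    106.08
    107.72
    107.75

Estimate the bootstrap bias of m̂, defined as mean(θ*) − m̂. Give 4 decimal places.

bias = −1.9483

mean(θ*) = (109.62 + 109.17 + 109.89 + 106.08 + 107.72 + 107.75) / 6 = 108.37167
bias = 108.37167 − 110.32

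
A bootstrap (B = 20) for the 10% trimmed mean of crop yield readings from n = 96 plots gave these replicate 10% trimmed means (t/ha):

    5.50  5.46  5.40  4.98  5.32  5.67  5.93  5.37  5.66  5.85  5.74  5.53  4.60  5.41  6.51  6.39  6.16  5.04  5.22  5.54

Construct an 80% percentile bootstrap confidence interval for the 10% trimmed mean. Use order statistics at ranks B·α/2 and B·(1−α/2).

Sorted replicates: 4.60, 4.98, 5.04, 5.22, 5.32, 5.37, 5.40, 5.41, 5.46, 5.50, 5.53, 5.54, 5.66, 5.67, 5.74, 5.85, 5.93, 6.16, 6.39, 6.51
α = 0.20; lower rank = 20 × 0.100 = 2; upper rank = 20 × 0.900 = 18.
The 2nd smallest replicate is 4.98; the 18th is 6.16.

(4.98, 6.16)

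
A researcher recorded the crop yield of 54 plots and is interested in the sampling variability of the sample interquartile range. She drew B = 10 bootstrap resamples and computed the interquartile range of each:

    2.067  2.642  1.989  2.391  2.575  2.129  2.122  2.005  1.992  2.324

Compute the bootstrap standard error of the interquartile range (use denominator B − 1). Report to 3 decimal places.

Bootstrap SE is the standard deviation of the 10 replicate interquartile ranges.
Mean of replicates: (2.067 + 2.642 + 1.989 + 2.391 + 2.575 + 2.129 + 2.122 + 2.005 + 1.992 + 2.324) / 10 = 22.2360 / 10 = 2.2236
Sum of squared deviations: (−0.1566)² + (+0.4184)² + (−0.2346)² + (+0.1674)² + (+0.3514)² + (−0.0946)² + (−0.1016)² + (−0.2186)² + (−0.2316)² + (+0.1004)² = 0.5369
Variance = 0.5369 / 9 = 0.0597
SE* = √0.0597

SE* = 0.244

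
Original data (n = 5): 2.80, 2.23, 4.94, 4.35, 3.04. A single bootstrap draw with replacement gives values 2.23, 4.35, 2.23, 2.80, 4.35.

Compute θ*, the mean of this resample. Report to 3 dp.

θ* = 3.192

Mean = (2.23 + 4.35 + 2.23 + 2.80 + 4.35) / 5 = 15.960 / 5 = 3.192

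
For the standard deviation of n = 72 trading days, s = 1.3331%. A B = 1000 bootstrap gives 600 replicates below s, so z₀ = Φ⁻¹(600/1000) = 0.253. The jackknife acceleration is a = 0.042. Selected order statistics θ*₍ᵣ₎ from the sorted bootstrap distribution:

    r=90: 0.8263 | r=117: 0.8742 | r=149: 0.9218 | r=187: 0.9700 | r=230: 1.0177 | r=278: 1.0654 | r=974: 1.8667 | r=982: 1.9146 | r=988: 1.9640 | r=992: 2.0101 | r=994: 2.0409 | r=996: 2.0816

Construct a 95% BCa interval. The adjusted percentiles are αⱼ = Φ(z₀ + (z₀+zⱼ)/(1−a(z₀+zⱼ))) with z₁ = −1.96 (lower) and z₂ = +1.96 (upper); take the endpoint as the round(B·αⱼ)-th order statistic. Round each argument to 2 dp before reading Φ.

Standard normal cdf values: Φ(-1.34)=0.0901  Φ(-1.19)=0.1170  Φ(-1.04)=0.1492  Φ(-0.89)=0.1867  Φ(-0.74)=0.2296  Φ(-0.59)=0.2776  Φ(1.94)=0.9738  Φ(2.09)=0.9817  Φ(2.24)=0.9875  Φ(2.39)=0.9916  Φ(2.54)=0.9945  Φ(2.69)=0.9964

(0.8263, 2.0816)

Lower: z₀ + z₁ = 0.253 + (-1.960) = -1.707; 1 − a(z₀+z₁) = 1 − (0.042)(-1.707) = 1.0717; argument = 0.253 + (-1.707)/1.0717 = -1.3398 → -1.34.
α₁ = Φ(-1.34) = 0.0901; rank = round(1000 × 0.0901) = 90; θ*₍90₎ = 0.8263.
Upper: z₀ + z₂ = 2.213; 1 − a(z₀+z₂) = 0.9071; argument = 2.6928 → 2.69; α₂ = 0.9964; rank = 996; θ*₍996₎ = 2.0816.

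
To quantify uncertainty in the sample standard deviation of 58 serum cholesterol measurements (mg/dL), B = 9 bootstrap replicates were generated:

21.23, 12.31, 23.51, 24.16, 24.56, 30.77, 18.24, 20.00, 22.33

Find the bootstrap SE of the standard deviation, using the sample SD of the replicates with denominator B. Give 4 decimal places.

Bootstrap SE is the standard deviation of the 9 replicate standard deviations.
Mean of replicates: (21.23 + 12.31 + 23.51 + 24.16 + 24.56 + 30.77 + 18.24 + 20.00 + 22.33) / 9 = 197.11000 / 9 = 21.90111
Sum of squared deviations: (−0.67111)² + (−9.59111)² + (+1.60889)² + (+2.25889)² + (+2.65889)² + (+8.86889)² + (−3.66111)² + (−1.90111)² + (+0.42889)² = 203.05969
Variance = 203.05969 / 9 = 22.56219
SE* = √22.56219

SE* = 4.7500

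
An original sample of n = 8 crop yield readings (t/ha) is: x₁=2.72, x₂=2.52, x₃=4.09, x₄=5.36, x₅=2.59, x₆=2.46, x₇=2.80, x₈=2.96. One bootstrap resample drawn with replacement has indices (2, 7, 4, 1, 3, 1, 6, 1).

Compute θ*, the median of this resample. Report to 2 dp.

Resample values: 2.52, 2.80, 5.36, 2.72, 4.09, 2.72, 2.46, 2.72.
Sorted: 2.46, 2.52, 2.72, 2.72, 2.72, 2.80, 4.09, 5.36
Median = average of the two middle values = 2.72

θ* = 2.72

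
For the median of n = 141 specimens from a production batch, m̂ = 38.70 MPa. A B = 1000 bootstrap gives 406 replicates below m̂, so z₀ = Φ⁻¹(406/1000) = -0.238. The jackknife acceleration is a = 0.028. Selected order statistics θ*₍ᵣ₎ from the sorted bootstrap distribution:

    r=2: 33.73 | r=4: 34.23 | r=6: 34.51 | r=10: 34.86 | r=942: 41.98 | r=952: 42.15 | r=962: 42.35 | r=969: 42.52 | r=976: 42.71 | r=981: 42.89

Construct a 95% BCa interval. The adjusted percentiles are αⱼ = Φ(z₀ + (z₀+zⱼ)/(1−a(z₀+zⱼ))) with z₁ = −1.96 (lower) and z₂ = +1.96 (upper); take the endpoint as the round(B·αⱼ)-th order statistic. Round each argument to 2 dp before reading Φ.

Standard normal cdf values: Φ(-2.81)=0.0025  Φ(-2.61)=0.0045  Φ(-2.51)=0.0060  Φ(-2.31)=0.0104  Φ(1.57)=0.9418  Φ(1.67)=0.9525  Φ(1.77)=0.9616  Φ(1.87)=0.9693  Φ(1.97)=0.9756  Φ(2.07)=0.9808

Lower: z₀ + z₁ = -0.238 + (-1.960) = -2.198; 1 − a(z₀+z₁) = 1 − (0.028)(-2.198) = 1.0615; argument = -0.238 + (-2.198)/1.0615 = -2.3086 → -2.31.
α₁ = Φ(-2.31) = 0.0104; rank = round(1000 × 0.0104) = 10; θ*₍10₎ = 34.86.
Upper: z₀ + z₂ = 1.722; 1 − a(z₀+z₂) = 0.9518; argument = 1.5712 → 1.57; α₂ = 0.9418; rank = 942; θ*₍942₎ = 41.98.

(34.86, 41.98)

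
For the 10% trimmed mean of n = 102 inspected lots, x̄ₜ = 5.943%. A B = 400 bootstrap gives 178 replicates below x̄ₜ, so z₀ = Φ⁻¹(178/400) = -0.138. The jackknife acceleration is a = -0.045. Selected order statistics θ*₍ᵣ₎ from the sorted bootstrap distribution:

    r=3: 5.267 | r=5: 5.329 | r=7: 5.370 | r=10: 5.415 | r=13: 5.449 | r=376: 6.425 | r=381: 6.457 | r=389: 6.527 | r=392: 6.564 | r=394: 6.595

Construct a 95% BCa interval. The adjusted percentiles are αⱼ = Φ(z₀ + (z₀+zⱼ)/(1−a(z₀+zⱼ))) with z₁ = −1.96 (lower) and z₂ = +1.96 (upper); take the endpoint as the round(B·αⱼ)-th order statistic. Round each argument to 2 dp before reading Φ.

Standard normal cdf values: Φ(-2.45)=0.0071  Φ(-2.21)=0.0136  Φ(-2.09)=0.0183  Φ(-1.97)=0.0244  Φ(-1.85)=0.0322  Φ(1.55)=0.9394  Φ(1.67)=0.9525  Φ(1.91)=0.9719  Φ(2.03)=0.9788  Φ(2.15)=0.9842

Lower: z₀ + z₁ = -0.138 + (-1.960) = -2.098; 1 − a(z₀+z₁) = 1 − (-0.045)(-2.098) = 0.9056; argument = -0.138 + (-2.098)/0.9056 = -2.4547 → -2.45.
α₁ = Φ(-2.45) = 0.0071; rank = round(400 × 0.0071) = 3; θ*₍3₎ = 5.267.
Upper: z₀ + z₂ = 1.822; 1 − a(z₀+z₂) = 1.0820; argument = 1.5459 → 1.55; α₂ = 0.9394; rank = 376; θ*₍376₎ = 6.425.

(5.267, 6.425)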